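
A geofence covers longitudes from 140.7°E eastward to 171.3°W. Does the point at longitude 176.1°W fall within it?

Band width going east from +140.7° to -171.3°: ((-171.3 − 140.7) mod 360) = 48.0°.
Offset of -176.1° east of the west edge: ((-176.1 − 140.7) mod 360) = 43.2°.
43.2° ≤ 48.0° ⇒ inside.

Yes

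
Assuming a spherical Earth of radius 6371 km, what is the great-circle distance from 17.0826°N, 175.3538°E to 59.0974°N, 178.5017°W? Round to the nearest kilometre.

4699 km

Δλ = -178.5017 − 175.3538 = -353.8555°; wrapped into (−180°, 180°]: 6.1445°.
Δφ = 59.0974 − 17.0826 = 42.0148°.
a = sin²(Δφ/2) + cos φ₁ · cos φ₂ · sin²(Δλ/2) = 0.129924.
c = 2·atan2(√a, √(1−a)) = 0.73750 rad → d = 6371·c ≈ 4698.62 km.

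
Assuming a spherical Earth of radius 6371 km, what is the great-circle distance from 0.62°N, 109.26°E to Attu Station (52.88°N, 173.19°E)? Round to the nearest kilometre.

Δλ = 173.19 − 109.26 = 63.93°.
Δφ = 52.88 − 0.62 = 52.26°.
a = sin²(Δφ/2) + cos φ₁ · cos φ₂ · sin²(Δλ/2) = 0.363087.
c = 2·atan2(√a, √(1−a)) = 1.29343 rad → d = 6371·c ≈ 8240.43 km.

8240 km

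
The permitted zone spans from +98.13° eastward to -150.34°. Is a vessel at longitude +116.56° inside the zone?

Yes

Band width going east from +98.13° to -150.34°: ((-150.34 − 98.13) mod 360) = 111.53°.
Offset of +116.56° east of the west edge: ((116.56 − 98.13) mod 360) = 18.43°.
18.43° ≤ 111.53° ⇒ inside.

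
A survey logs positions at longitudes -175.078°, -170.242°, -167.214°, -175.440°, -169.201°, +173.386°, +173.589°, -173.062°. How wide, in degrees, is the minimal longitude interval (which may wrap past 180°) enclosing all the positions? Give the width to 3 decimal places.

19.400°

Sort the longitudes: -175.440°, -175.078°, -173.062°, -170.242°, -169.201°, -167.214°, +173.386°, +173.589°.
Eastward gaps between consecutive values (wrapping around): 0.362°, 2.016°, 2.820°, 1.041°, 1.987°, 340.600°, 0.203°, 10.971°.
Largest gap = 340.600° ⇒ minimal covering band is its complement: 360° − 340.600° = 19.400°.
Band runs from +173.386° eastward to -167.214°, crossing the antimeridian.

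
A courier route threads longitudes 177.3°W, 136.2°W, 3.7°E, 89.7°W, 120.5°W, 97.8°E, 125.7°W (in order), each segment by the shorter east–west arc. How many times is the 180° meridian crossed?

Leg 1: -177.3° → -136.2°, shortest Δλ = 41.1° (east) — does not cross 180°.
Leg 2: -136.2° → +3.7°, shortest Δλ = 139.9° (east) — does not cross 180°.
Leg 3: +3.7° → -89.7°, shortest Δλ = -93.4° (west) — does not cross 180°.
Leg 4: -89.7° → -120.5°, shortest Δλ = -30.8° (west) — does not cross 180°.
Leg 5: -120.5° → +97.8°, shortest Δλ = -141.7° (west) — crosses 180°.
Leg 6: +97.8° → -125.7°, shortest Δλ = 136.5° (east) — crosses 180°.
Total crossings: 2.

2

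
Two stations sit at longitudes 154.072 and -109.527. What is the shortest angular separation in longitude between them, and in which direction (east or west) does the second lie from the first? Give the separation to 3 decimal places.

96.401° east

Raw difference: -109.527 − 154.072 = -263.599°.
Normalise into (−180°, 180°]: -263.599° + 360° = 96.401°.
Positive ⇒ the second point lies to the east; separation 96.401°.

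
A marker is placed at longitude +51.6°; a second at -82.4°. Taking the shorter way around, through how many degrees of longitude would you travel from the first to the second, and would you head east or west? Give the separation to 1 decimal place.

134.0° west

Raw difference: -82.4 − 51.6 = -134.0°.
Normalise into (−180°, 180°]: -134.0° stays -134.0°.
Negative ⇒ the second point lies to the west; separation 134.0°.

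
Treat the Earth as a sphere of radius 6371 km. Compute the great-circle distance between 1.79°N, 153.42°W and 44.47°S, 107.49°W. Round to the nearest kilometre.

6860 km

Δλ = -107.49 − -153.42 = 45.93°.
Δφ = -44.47 − 1.79 = -46.26°.
a = sin²(Δφ/2) + cos φ₁ · cos φ₂ · sin²(Δλ/2) = 0.262889.
c = 2·atan2(√a, √(1−a)) = 1.07672 rad → d = 6371·c ≈ 6859.75 km.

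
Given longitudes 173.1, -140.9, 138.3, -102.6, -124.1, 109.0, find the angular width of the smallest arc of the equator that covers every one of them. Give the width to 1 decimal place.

Sort the longitudes: -140.9°, -124.1°, -102.6°, +109.0°, +138.3°, +173.1°.
Eastward gaps between consecutive values (wrapping around): 16.8°, 21.5°, 211.6°, 29.3°, 34.8°, 46.0°.
Largest gap = 211.6° ⇒ minimal covering band is its complement: 360° − 211.6° = 148.4°.
Band runs from +109.0° eastward to -102.6°, crossing the antimeridian.

148.4°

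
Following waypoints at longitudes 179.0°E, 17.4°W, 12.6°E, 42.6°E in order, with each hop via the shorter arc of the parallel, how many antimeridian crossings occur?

Leg 1: +179.0° → -17.4°, shortest Δλ = 163.6° (east) — crosses 180°.
Leg 2: -17.4° → +12.6°, shortest Δλ = 30.0° (east) — does not cross 180°.
Leg 3: +12.6° → +42.6°, shortest Δλ = 30.0° (east) — does not cross 180°.
Total crossings: 1.

1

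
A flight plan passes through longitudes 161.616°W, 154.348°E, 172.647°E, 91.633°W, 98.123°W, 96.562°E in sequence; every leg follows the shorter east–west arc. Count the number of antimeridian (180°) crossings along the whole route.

3

Leg 1: -161.616° → +154.348°, shortest Δλ = -44.036° (west) — crosses 180°.
Leg 2: +154.348° → +172.647°, shortest Δλ = 18.299° (east) — does not cross 180°.
Leg 3: +172.647° → -91.633°, shortest Δλ = 95.72° (east) — crosses 180°.
Leg 4: -91.633° → -98.123°, shortest Δλ = -6.49° (west) — does not cross 180°.
Leg 5: -98.123° → +96.562°, shortest Δλ = -165.315° (west) — crosses 180°.
Total crossings: 3.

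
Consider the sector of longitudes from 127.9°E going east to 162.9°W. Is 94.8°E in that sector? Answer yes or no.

No

Band width going east from +127.9° to -162.9°: ((-162.9 − 127.9) mod 360) = 69.2°.
Offset of +94.8° east of the west edge: ((94.8 − 127.9) mod 360) = 326.9°.
326.9° > 69.2° ⇒ outside.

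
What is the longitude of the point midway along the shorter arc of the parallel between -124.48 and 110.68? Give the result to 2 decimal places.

+173.10°

Signed shortest Δλ from -124.48° to +110.68° is -124.84°.
Midpoint longitude = -124.48° + (-124.84°)/2 = -124.48° − 62.42° = -186.90°.
Normalise into (−180°, 180°]: +173.10°.
(The naïve average (-124.48 + +110.68)/2 = -6.9° is on the wrong side of the globe.)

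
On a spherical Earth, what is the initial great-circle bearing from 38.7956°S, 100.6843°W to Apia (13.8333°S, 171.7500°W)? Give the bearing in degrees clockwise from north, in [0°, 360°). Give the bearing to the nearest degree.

271°

Δλ = -171.7500 − -100.6843 = -71.0657°.
θ = atan2( sin Δλ · cos φ₂ , cos φ₁ · sin φ₂ − sin φ₁ · cos φ₂ · cos Δλ )
  = atan2(-0.91846, 0.01106) = -89.310° → normalised to [0°, 360°): 270.690°.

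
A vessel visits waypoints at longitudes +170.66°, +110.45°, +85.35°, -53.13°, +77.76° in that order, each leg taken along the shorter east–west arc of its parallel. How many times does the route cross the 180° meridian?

Leg 1: +170.66° → +110.45°, shortest Δλ = -60.21° (west) — does not cross 180°.
Leg 2: +110.45° → +85.35°, shortest Δλ = -25.1° (west) — does not cross 180°.
Leg 3: +85.35° → -53.13°, shortest Δλ = -138.48° (west) — does not cross 180°.
Leg 4: -53.13° → +77.76°, shortest Δλ = 130.89° (east) — does not cross 180°.
Total crossings: 0.

0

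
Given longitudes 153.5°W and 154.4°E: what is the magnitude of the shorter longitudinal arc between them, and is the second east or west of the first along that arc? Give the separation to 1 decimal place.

52.1° west

Raw difference: 154.4 − -153.5 = 307.9°.
Normalise into (−180°, 180°]: 307.9° − 360° = -52.1°.
Negative ⇒ the second point lies to the west; separation 52.1°.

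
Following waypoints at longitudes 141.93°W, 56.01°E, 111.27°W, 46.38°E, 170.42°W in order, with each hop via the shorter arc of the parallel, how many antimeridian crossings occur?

2

Leg 1: -141.93° → +56.01°, shortest Δλ = -162.06° (west) — crosses 180°.
Leg 2: +56.01° → -111.27°, shortest Δλ = -167.28° (west) — does not cross 180°.
Leg 3: -111.27° → +46.38°, shortest Δλ = 157.65° (east) — does not cross 180°.
Leg 4: +46.38° → -170.42°, shortest Δλ = 143.2° (east) — crosses 180°.
Total crossings: 2.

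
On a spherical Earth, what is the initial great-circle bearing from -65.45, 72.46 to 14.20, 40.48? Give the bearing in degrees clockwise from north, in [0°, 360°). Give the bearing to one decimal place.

Δλ = 40.48 − 72.46 = -31.98°.
θ = atan2( sin Δλ · cos φ₂ , cos φ₁ · sin φ₂ − sin φ₁ · cos φ₂ · cos Δλ )
  = atan2(-0.51344, 0.84990) = -31.137° → normalised to [0°, 360°): 328.863°.

328.9°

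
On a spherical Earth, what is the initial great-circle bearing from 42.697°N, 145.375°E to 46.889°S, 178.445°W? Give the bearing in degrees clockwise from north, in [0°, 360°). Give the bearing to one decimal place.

Δλ = -178.445 − 145.375 = -323.820°; wrapped into (−180°, 180°]: 36.180°.
θ = atan2( sin Δλ · cos φ₂ , cos φ₁ · sin φ₂ − sin φ₁ · cos φ₂ · cos Δλ )
  = atan2(0.40344, -0.91061) = 156.105° → normalised to [0°, 360°): 156.105°.

156.1°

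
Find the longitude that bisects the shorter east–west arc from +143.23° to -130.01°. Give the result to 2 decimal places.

-173.39°

Signed shortest Δλ from +143.23° to -130.01° is +86.76°.
Midpoint longitude = +143.23° + (+86.76°)/2 = +143.23° + 43.38° = +186.61°.
Normalise into (−180°, 180°]: -173.39°.
(The naïve average (+143.23 + -130.01)/2 = 6.61° is on the wrong side of the globe.)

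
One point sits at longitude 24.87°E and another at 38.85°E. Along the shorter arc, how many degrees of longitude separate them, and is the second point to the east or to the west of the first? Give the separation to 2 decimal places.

Raw difference: 38.85 − 24.87 = 13.98°.
Normalise into (−180°, 180°]: 13.98° stays 13.98°.
Positive ⇒ the second point lies to the east; separation 13.98°.

13.98° east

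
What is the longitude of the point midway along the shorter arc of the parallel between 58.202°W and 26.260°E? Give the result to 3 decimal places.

Signed shortest Δλ from -58.202° to +26.260° is +84.462°.
Midpoint longitude = -58.202° + (+84.462°)/2 = -58.202° + 42.231° = -15.971°.

15.971°W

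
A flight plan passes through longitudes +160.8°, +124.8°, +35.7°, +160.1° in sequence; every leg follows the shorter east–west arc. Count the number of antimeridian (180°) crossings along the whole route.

Leg 1: +160.8° → +124.8°, shortest Δλ = -36.0° (west) — does not cross 180°.
Leg 2: +124.8° → +35.7°, shortest Δλ = -89.1° (west) — does not cross 180°.
Leg 3: +35.7° → +160.1°, shortest Δλ = 124.4° (east) — does not cross 180°.
Total crossings: 0.

0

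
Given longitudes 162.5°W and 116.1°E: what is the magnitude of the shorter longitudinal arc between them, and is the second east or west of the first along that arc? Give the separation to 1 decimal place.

81.4° west

Raw difference: 116.1 − -162.5 = 278.6°.
Normalise into (−180°, 180°]: 278.6° − 360° = -81.4°.
Negative ⇒ the second point lies to the west; separation 81.4°.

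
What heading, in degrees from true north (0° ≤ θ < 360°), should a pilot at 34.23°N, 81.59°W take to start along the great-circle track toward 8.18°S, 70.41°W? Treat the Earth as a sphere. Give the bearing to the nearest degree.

Δλ = -70.41 − -81.59 = 11.18°.
θ = atan2( sin Δλ · cos φ₂ , cos φ₁ · sin φ₂ − sin φ₁ · cos φ₂ · cos Δλ )
  = atan2(0.19192, -0.66386) = 163.876° → normalised to [0°, 360°): 163.876°.

164°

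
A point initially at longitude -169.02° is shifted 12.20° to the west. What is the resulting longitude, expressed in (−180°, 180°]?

Start at -169.02°; shift −12.20° → -181.22°.
-181.22° lies outside (−180°, 180°]; add 360° → +178.78°.

+178.78°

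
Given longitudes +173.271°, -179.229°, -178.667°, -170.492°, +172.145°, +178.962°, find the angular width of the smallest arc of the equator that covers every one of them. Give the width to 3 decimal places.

Sort the longitudes: -179.229°, -178.667°, -170.492°, +172.145°, +173.271°, +178.962°.
Eastward gaps between consecutive values (wrapping around): 0.562°, 8.175°, 342.637°, 1.126°, 5.691°, 1.809°.
Largest gap = 342.637° ⇒ minimal covering band is its complement: 360° − 342.637° = 17.363°.
Band runs from +172.145° eastward to -170.492°, crossing the antimeridian.

17.363°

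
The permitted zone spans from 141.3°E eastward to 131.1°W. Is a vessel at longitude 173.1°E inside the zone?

Yes

Band width going east from +141.3° to -131.1°: ((-131.1 − 141.3) mod 360) = 87.6°.
Offset of +173.1° east of the west edge: ((173.1 − 141.3) mod 360) = 31.8°.
31.8° ≤ 87.6° ⇒ inside.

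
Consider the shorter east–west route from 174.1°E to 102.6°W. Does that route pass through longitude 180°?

Yes

Naïve |-102.6 − 174.1| = 276.7° > 180°, so the shorter arc goes the other way round — across 180°.
Signed shortest Δλ = ((-102.6 − 174.1 + 180) mod 360) − 180 = 83.3°.
Going east by 83.3° from +174.1° passes through 180° before reaching -102.6°.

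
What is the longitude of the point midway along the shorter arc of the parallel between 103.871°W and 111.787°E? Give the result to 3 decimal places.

176.042°W

Signed shortest Δλ from -103.871° to +111.787° is -144.342°.
Midpoint longitude = -103.871° + (-144.342°)/2 = -103.871° − 72.171° = -176.042°.
(The naïve average (-103.871 + +111.787)/2 = 3.958° is on the wrong side of the globe.)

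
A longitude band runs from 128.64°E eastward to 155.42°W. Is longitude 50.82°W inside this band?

Band width going east from +128.64° to -155.42°: ((-155.42 − 128.64) mod 360) = 75.94°.
Offset of -50.82° east of the west edge: ((-50.82 − 128.64) mod 360) = 180.54°.
180.54° > 75.94° ⇒ outside.

No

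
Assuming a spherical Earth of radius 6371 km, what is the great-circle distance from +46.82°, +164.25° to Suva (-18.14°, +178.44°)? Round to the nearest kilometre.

7362 km

Δλ = 178.44 − 164.25 = 14.19°.
Δφ = -18.14 − 46.82 = -64.96°.
a = sin²(Δφ/2) + cos φ₁ · cos φ₂ · sin²(Δλ/2) = 0.298295.
c = 2·atan2(√a, √(1−a)) = 1.15556 rad → d = 6371·c ≈ 7362.05 km.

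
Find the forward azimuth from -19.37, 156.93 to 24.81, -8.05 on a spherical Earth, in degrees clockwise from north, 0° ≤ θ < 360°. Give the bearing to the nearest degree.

294°

Δλ = -8.05 − 156.93 = -164.98°.
θ = atan2( sin Δλ · cos φ₂ , cos φ₁ · sin φ₂ − sin φ₁ · cos φ₂ · cos Δλ )
  = atan2(-0.23524, 0.10509) = -65.928° → normalised to [0°, 360°): 294.072°.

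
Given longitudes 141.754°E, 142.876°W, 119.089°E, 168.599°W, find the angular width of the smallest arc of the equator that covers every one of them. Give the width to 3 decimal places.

98.035°

Sort the longitudes: -168.599°, -142.876°, +119.089°, +141.754°.
Eastward gaps between consecutive values (wrapping around): 25.723°, 261.965°, 22.665°, 49.647°.
Largest gap = 261.965° ⇒ minimal covering band is its complement: 360° − 261.965° = 98.035°.
Band runs from +119.089° eastward to -142.876°, crossing the antimeridian.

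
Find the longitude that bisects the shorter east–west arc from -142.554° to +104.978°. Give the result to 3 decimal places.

+161.212°

Signed shortest Δλ from -142.554° to +104.978° is -112.468°.
Midpoint longitude = -142.554° + (-112.468°)/2 = -142.554° − 56.234° = -198.788°.
Normalise into (−180°, 180°]: +161.212°.
(The naïve average (-142.554 + +104.978)/2 = -18.788° is on the wrong side of the globe.)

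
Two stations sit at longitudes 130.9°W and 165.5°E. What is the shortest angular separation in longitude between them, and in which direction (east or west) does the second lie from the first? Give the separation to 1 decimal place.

Raw difference: 165.5 − -130.9 = 296.4°.
Normalise into (−180°, 180°]: 296.4° − 360° = -63.6°.
Negative ⇒ the second point lies to the west; separation 63.6°.

63.6° west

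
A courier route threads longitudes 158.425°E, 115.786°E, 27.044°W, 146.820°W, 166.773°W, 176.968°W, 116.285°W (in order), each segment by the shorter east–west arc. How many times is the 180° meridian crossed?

0

Leg 1: +158.425° → +115.786°, shortest Δλ = -42.639° (west) — does not cross 180°.
Leg 2: +115.786° → -27.044°, shortest Δλ = -142.83° (west) — does not cross 180°.
Leg 3: -27.044° → -146.820°, shortest Δλ = -119.776° (west) — does not cross 180°.
Leg 4: -146.820° → -166.773°, shortest Δλ = -19.953° (west) — does not cross 180°.
Leg 5: -166.773° → -176.968°, shortest Δλ = -10.195° (west) — does not cross 180°.
Leg 6: -176.968° → -116.285°, shortest Δλ = 60.683° (east) — does not cross 180°.
Total crossings: 0.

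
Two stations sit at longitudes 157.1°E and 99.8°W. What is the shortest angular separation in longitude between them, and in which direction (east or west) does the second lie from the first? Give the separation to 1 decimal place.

Raw difference: -99.8 − 157.1 = -256.9°.
Normalise into (−180°, 180°]: -256.9° + 360° = 103.1°.
Positive ⇒ the second point lies to the east; separation 103.1°.

103.1° east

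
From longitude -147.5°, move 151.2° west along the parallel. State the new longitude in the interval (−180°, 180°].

+61.3°

Start at -147.5°; shift −151.2° → -298.7°.
-298.7° lies outside (−180°, 180°]; add 360° → +61.3°.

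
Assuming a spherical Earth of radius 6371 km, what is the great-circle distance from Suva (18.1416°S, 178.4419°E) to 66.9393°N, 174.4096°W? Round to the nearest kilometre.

Δλ = -174.4096 − 178.4419 = -352.8515°; wrapped into (−180°, 180°]: 7.1485°.
Δφ = 66.9393 − -18.1416 = 85.0809°.
a = sin²(Δφ/2) + cos φ₁ · cos φ₂ · sin²(Δλ/2) = 0.458572.
c = 2·atan2(√a, √(1−a)) = 1.48785 rad → d = 6371·c ≈ 9479.06 km.

9479 km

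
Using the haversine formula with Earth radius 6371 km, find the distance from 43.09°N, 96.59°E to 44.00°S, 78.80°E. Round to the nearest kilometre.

Δλ = 78.80 − 96.59 = -17.79°.
Δφ = -44.00 − 43.09 = -87.09°.
a = sin²(Δφ/2) + cos φ₁ · cos φ₂ · sin²(Δλ/2) = 0.487176.
c = 2·atan2(√a, √(1−a)) = 1.54515 rad → d = 6371·c ≈ 9844.12 km.

9844 km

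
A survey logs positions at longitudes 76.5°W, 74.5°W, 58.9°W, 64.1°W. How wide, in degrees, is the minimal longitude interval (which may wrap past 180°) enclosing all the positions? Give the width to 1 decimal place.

17.6°

Sort the longitudes: -76.5°, -74.5°, -64.1°, -58.9°.
Eastward gaps between consecutive values (wrapping around): 2.0°, 10.4°, 5.2°, 342.4°.
Largest gap = 342.4° ⇒ minimal covering band is its complement: 360° − 342.4° = 17.6°.
Band runs from -76.5° eastward to -58.9°.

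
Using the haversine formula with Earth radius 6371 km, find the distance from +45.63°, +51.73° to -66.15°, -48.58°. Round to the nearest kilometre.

Δλ = -48.58 − 51.73 = -100.31°.
Δφ = -66.15 − 45.63 = -111.78°.
a = sin²(Δφ/2) + cos φ₁ · cos φ₂ · sin²(Δλ/2) = 0.852201.
c = 2·atan2(√a, √(1−a)) = 2.35238 rad → d = 6371·c ≈ 14986.99 km.

14987 km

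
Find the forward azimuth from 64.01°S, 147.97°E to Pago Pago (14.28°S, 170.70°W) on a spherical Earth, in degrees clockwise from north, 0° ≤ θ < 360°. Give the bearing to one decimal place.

Δλ = -170.70 − 147.97 = -318.67°; wrapped into (−180°, 180°]: 41.33°.
θ = atan2( sin Δλ · cos φ₂ , cos φ₁ · sin φ₂ − sin φ₁ · cos φ₂ · cos Δλ )
  = atan2(0.63999, 0.54603) = 49.530° → normalised to [0°, 360°): 49.530°.

49.5°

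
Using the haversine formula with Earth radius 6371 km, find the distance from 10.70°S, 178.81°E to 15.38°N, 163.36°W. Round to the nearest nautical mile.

1891 nmi

Δλ = -163.36 − 178.81 = -342.17°; wrapped into (−180°, 180°]: 17.83°.
Δφ = 15.38 − -10.70 = 26.08°.
a = sin²(Δφ/2) + cos φ₁ · cos φ₂ · sin²(Δλ/2) = 0.073662.
c = 2·atan2(√a, √(1−a)) = 0.54971 rad → d = 6371·c ≈ 3502.21 km ≈ 1891.04 nmi.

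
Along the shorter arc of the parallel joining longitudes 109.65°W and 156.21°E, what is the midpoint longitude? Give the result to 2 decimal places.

156.72°W

Signed shortest Δλ from -109.65° to +156.21° is -94.14°.
Midpoint longitude = -109.65° + (-94.14°)/2 = -109.65° − 47.07° = -156.72°.
(The naïve average (-109.65 + +156.21)/2 = 23.28° is on the wrong side of the globe.)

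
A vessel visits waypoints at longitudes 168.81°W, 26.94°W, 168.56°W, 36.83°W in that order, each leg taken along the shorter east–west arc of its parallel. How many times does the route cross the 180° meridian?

Leg 1: -168.81° → -26.94°, shortest Δλ = 141.87° (east) — does not cross 180°.
Leg 2: -26.94° → -168.56°, shortest Δλ = -141.62° (west) — does not cross 180°.
Leg 3: -168.56° → -36.83°, shortest Δλ = 131.73° (east) — does not cross 180°.
Total crossings: 0.

0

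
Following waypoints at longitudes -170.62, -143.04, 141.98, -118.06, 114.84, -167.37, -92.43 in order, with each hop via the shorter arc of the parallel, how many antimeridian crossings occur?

4

Leg 1: -170.62° → -143.04°, shortest Δλ = 27.58° (east) — does not cross 180°.
Leg 2: -143.04° → +141.98°, shortest Δλ = -74.98° (west) — crosses 180°.
Leg 3: +141.98° → -118.06°, shortest Δλ = 99.96° (east) — crosses 180°.
Leg 4: -118.06° → +114.84°, shortest Δλ = -127.1° (west) — crosses 180°.
Leg 5: +114.84° → -167.37°, shortest Δλ = 77.79° (east) — crosses 180°.
Leg 6: -167.37° → -92.43°, shortest Δλ = 74.94° (east) — does not cross 180°.
Total crossings: 4.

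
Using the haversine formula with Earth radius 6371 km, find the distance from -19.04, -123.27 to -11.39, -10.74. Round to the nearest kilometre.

11886 km

Δλ = -10.74 − -123.27 = 112.53°.
Δφ = -11.39 − -19.04 = 7.65°.
a = sin²(Δφ/2) + cos φ₁ · cos φ₂ · sin²(Δλ/2) = 0.645323.
c = 2·atan2(√a, √(1−a)) = 1.86570 rad → d = 6371·c ≈ 11886.36 km.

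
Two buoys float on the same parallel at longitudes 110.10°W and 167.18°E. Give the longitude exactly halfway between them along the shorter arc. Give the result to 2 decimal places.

151.46°W

Signed shortest Δλ from -110.10° to +167.18° is -82.72°.
Midpoint longitude = -110.10° + (-82.72°)/2 = -110.10° − 41.36° = -151.46°.
(The naïve average (-110.10 + +167.18)/2 = 28.54° is on the wrong side of the globe.)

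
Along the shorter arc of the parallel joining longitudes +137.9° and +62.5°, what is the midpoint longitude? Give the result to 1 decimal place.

Signed shortest Δλ from +137.9° to +62.5° is -75.4°.
Midpoint longitude = +137.9° + (-75.4°)/2 = +137.9° − 37.7° = +100.2°.

+100.2°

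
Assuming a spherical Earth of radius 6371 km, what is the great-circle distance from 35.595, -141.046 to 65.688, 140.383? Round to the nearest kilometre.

Δλ = 140.383 − -141.046 = 281.429°; wrapped into (−180°, 180°]: -78.571°.
Δφ = 65.688 − 35.595 = 30.093°.
a = sin²(Δφ/2) + cos φ₁ · cos φ₂ · sin²(Δλ/2) = 0.201614.
c = 2·atan2(√a, √(1−a)) = 0.93132 rad → d = 6371·c ≈ 5933.47 km.

5933 km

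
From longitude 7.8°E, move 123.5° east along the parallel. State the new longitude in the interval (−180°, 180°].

131.3°E

Start at +7.8°; shift +123.5° → +131.3°.
+131.3° already lies in (−180°, 180°].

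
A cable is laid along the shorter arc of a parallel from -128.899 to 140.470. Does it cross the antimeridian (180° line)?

Naïve |140.470 − -128.899| = 269.369° > 180°, so the shorter arc goes the other way round — across 180°.
Signed shortest Δλ = ((140.470 − -128.899 + 180) mod 360) − 180 = -90.631°.
Going west by 90.631° from -128.899° passes through 180° before reaching +140.470°.

Yes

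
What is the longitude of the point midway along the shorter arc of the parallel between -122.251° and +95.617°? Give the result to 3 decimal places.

Signed shortest Δλ from -122.251° to +95.617° is -142.132°.
Midpoint longitude = -122.251° + (-142.132°)/2 = -122.251° − 71.066° = -193.317°.
Normalise into (−180°, 180°]: +166.683°.
(The naïve average (-122.251 + +95.617)/2 = -13.317° is on the wrong side of the globe.)

+166.683°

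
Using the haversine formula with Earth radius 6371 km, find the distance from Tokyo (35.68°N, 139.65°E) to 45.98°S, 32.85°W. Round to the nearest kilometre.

Δλ = -32.85 − 139.65 = -172.50°.
Δφ = -45.98 − 35.68 = -81.66°.
a = sin²(Δφ/2) + cos φ₁ · cos φ₂ · sin²(Δλ/2) = 0.989528.
c = 2·atan2(√a, √(1−a)) = 2.93657 rad → d = 6371·c ≈ 18708.87 km.

18709 km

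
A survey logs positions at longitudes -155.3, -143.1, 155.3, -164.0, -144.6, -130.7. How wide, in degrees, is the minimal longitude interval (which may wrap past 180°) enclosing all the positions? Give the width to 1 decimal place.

Sort the longitudes: -164.0°, -155.3°, -144.6°, -143.1°, -130.7°, +155.3°.
Eastward gaps between consecutive values (wrapping around): 8.7°, 10.7°, 1.5°, 12.4°, 286.0°, 40.7°.
Largest gap = 286.0° ⇒ minimal covering band is its complement: 360° − 286.0° = 74.0°.
Band runs from +155.3° eastward to -130.7°, crossing the antimeridian.

74.0°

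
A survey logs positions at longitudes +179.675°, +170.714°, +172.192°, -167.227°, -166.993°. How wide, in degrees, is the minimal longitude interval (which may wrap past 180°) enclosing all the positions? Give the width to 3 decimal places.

Sort the longitudes: -167.227°, -166.993°, +170.714°, +172.192°, +179.675°.
Eastward gaps between consecutive values (wrapping around): 0.234°, 337.707°, 1.478°, 7.483°, 13.098°.
Largest gap = 337.707° ⇒ minimal covering band is its complement: 360° − 337.707° = 22.293°.
Band runs from +170.714° eastward to -166.993°, crossing the antimeridian.

22.293°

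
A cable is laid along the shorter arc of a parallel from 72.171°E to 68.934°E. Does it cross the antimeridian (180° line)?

Signed shortest Δλ = ((68.934 − 72.171 + 180) mod 360) − 180 = -3.237°.
Going west by 3.237° from +72.171° reaches +68.934° without touching 180°.

No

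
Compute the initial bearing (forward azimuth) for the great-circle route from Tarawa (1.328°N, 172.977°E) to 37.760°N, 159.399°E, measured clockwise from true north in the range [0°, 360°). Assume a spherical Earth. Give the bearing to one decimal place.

342.7°

Δλ = 159.399 − 172.977 = -13.578°.
θ = atan2( sin Δλ · cos φ₂ , cos φ₁ · sin φ₂ − sin φ₁ · cos φ₂ · cos Δλ )
  = atan2(-0.18560, 0.59438) = -17.342° → normalised to [0°, 360°): 342.658°.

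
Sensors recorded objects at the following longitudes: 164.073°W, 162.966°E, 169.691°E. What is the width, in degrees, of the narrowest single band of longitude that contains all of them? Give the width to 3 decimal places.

32.961°

Sort the longitudes: -164.073°, +162.966°, +169.691°.
Eastward gaps between consecutive values (wrapping around): 327.039°, 6.725°, 26.236°.
Largest gap = 327.039° ⇒ minimal covering band is its complement: 360° − 327.039° = 32.961°.
Band runs from +162.966° eastward to -164.073°, crossing the antimeridian.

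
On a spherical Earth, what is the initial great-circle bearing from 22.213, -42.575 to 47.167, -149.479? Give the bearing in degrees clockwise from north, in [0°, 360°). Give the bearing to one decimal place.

319.2°

Δλ = -149.479 − -42.575 = -106.904°.
θ = atan2( sin Δλ · cos φ₂ , cos φ₁ · sin φ₂ − sin φ₁ · cos φ₂ · cos Δλ )
  = atan2(-0.65049, 0.75365) = -40.798° → normalised to [0°, 360°): 319.202°.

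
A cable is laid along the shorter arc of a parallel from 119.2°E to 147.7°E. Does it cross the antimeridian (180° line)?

Signed shortest Δλ = ((147.7 − 119.2 + 180) mod 360) − 180 = 28.5°.
Going east by 28.5° from +119.2° reaches +147.7° without touching 180°.

No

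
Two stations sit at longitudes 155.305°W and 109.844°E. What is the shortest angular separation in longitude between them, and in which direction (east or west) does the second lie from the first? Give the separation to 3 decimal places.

Raw difference: 109.844 − -155.305 = 265.149°.
Normalise into (−180°, 180°]: 265.149° − 360° = -94.851°.
Negative ⇒ the second point lies to the west; separation 94.851°.

94.851° west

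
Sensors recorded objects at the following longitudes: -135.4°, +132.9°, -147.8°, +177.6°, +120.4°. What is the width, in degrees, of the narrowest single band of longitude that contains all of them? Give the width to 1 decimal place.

Sort the longitudes: -147.8°, -135.4°, +120.4°, +132.9°, +177.6°.
Eastward gaps between consecutive values (wrapping around): 12.4°, 255.8°, 12.5°, 44.7°, 34.6°.
Largest gap = 255.8° ⇒ minimal covering band is its complement: 360° − 255.8° = 104.2°.
Band runs from +120.4° eastward to -135.4°, crossing the antimeridian.

104.2°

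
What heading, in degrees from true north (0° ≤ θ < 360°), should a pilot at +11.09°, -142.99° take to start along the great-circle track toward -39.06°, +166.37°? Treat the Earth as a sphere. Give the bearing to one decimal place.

220.1°

Δλ = 166.37 − -142.99 = 309.36°; wrapped into (−180°, 180°]: -50.64°.
θ = atan2( sin Δλ · cos φ₂ , cos φ₁ · sin φ₂ − sin φ₁ · cos φ₂ · cos Δλ )
  = atan2(-0.60036, -0.71309) = -139.905° → normalised to [0°, 360°): 220.095°.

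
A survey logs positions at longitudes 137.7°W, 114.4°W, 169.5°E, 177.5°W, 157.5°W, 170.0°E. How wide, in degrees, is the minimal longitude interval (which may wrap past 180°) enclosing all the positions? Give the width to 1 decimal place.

Sort the longitudes: -177.5°, -157.5°, -137.7°, -114.4°, +169.5°, +170.0°.
Eastward gaps between consecutive values (wrapping around): 20.0°, 19.8°, 23.3°, 283.9°, 0.5°, 12.5°.
Largest gap = 283.9° ⇒ minimal covering band is its complement: 360° − 283.9° = 76.1°.
Band runs from +169.5° eastward to -114.4°, crossing the antimeridian.

76.1°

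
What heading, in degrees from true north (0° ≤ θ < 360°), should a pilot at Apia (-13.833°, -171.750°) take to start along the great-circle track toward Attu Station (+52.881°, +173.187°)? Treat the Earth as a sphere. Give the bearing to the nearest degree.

Δλ = 173.187 − -171.750 = 344.937°; wrapped into (−180°, 180°]: -15.063°.
θ = atan2( sin Δλ · cos φ₂ , cos φ₁ · sin φ₂ − sin φ₁ · cos φ₂ · cos Δλ )
  = atan2(-0.15683, 0.91359) = -9.741° → normalised to [0°, 360°): 350.259°.

350°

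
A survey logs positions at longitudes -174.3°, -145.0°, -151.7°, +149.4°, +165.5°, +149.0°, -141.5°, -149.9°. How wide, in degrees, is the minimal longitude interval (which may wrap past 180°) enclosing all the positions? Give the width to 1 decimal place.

Sort the longitudes: -174.3°, -151.7°, -149.9°, -145.0°, -141.5°, +149.0°, +149.4°, +165.5°.
Eastward gaps between consecutive values (wrapping around): 22.6°, 1.8°, 4.9°, 3.5°, 290.5°, 0.4°, 16.1°, 20.2°.
Largest gap = 290.5° ⇒ minimal covering band is its complement: 360° − 290.5° = 69.5°.
Band runs from +149.0° eastward to -141.5°, crossing the antimeridian.

69.5°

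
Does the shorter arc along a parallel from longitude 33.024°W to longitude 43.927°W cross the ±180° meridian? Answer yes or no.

Signed shortest Δλ = ((-43.927 − -33.024 + 180) mod 360) − 180 = -10.903°.
Going west by 10.903° from -33.024° reaches -43.927° without touching 180°.

No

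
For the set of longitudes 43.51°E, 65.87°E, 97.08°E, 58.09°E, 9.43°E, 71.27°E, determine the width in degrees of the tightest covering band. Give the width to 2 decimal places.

Sort the longitudes: +9.43°, +43.51°, +58.09°, +65.87°, +71.27°, +97.08°.
Eastward gaps between consecutive values (wrapping around): 34.08°, 14.58°, 7.78°, 5.40°, 25.81°, 272.35°.
Largest gap = 272.35° ⇒ minimal covering band is its complement: 360° − 272.35° = 87.65°.
Band runs from +9.43° eastward to +97.08°.

87.65°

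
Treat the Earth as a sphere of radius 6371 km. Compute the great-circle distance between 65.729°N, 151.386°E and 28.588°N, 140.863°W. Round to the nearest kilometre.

6121 km

Δλ = -140.863 − 151.386 = -292.249°; wrapped into (−180°, 180°]: 67.751°.
Δφ = 28.588 − 65.729 = -37.141°.
a = sin²(Δφ/2) + cos φ₁ · cos φ₂ · sin²(Δλ/2) = 0.213562.
c = 2·atan2(√a, √(1−a)) = 0.96079 rad → d = 6371·c ≈ 6121.16 km.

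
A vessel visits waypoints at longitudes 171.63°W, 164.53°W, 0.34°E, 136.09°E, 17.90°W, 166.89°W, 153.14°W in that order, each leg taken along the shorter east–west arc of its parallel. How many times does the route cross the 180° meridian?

Leg 1: -171.63° → -164.53°, shortest Δλ = 7.1° (east) — does not cross 180°.
Leg 2: -164.53° → +0.34°, shortest Δλ = 164.87° (east) — does not cross 180°.
Leg 3: +0.34° → +136.09°, shortest Δλ = 135.75° (east) — does not cross 180°.
Leg 4: +136.09° → -17.90°, shortest Δλ = -153.99° (west) — does not cross 180°.
Leg 5: -17.90° → -166.89°, shortest Δλ = -148.99° (west) — does not cross 180°.
Leg 6: -166.89° → -153.14°, shortest Δλ = 13.75° (east) — does not cross 180°.
Total crossings: 0.

0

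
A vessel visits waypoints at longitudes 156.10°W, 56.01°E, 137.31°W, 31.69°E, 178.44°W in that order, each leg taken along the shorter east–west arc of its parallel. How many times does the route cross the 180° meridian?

3

Leg 1: -156.10° → +56.01°, shortest Δλ = -147.89° (west) — crosses 180°.
Leg 2: +56.01° → -137.31°, shortest Δλ = 166.68° (east) — crosses 180°.
Leg 3: -137.31° → +31.69°, shortest Δλ = 169.0° (east) — does not cross 180°.
Leg 4: +31.69° → -178.44°, shortest Δλ = 149.87° (east) — crosses 180°.
Total crossings: 3.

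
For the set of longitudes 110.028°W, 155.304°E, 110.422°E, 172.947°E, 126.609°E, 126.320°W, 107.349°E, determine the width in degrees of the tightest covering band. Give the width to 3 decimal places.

142.623°

Sort the longitudes: -126.320°, -110.028°, +107.349°, +110.422°, +126.609°, +155.304°, +172.947°.
Eastward gaps between consecutive values (wrapping around): 16.292°, 217.377°, 3.073°, 16.187°, 28.695°, 17.643°, 60.733°.
Largest gap = 217.377° ⇒ minimal covering band is its complement: 360° − 217.377° = 142.623°.
Band runs from +107.349° eastward to -110.028°, crossing the antimeridian.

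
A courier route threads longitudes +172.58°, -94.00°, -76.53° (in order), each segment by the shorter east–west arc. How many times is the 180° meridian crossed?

1

Leg 1: +172.58° → -94.00°, shortest Δλ = 93.42° (east) — crosses 180°.
Leg 2: -94.00° → -76.53°, shortest Δλ = 17.47° (east) — does not cross 180°.
Total crossings: 1.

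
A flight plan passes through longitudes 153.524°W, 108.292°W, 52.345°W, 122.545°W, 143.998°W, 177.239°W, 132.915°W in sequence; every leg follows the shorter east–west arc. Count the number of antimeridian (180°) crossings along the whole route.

Leg 1: -153.524° → -108.292°, shortest Δλ = 45.232° (east) — does not cross 180°.
Leg 2: -108.292° → -52.345°, shortest Δλ = 55.947° (east) — does not cross 180°.
Leg 3: -52.345° → -122.545°, shortest Δλ = -70.2° (west) — does not cross 180°.
Leg 4: -122.545° → -143.998°, shortest Δλ = -21.453° (west) — does not cross 180°.
Leg 5: -143.998° → -177.239°, shortest Δλ = -33.241° (west) — does not cross 180°.
Leg 6: -177.239° → -132.915°, shortest Δλ = 44.324° (east) — does not cross 180°.
Total crossings: 0.

0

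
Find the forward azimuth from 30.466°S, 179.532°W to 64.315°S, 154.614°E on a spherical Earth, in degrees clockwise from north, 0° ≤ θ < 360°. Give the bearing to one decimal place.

198.1°

Δλ = 154.614 − -179.532 = 334.146°; wrapped into (−180°, 180°]: -25.854°.
θ = atan2( sin Δλ · cos φ₂ , cos φ₁ · sin φ₂ − sin φ₁ · cos φ₂ · cos Δλ )
  = atan2(-0.18901, -0.57900) = -161.921° → normalised to [0°, 360°): 198.079°.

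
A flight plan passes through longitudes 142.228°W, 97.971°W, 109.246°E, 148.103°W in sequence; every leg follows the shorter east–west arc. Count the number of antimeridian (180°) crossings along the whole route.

Leg 1: -142.228° → -97.971°, shortest Δλ = 44.257° (east) — does not cross 180°.
Leg 2: -97.971° → +109.246°, shortest Δλ = -152.783° (west) — crosses 180°.
Leg 3: +109.246° → -148.103°, shortest Δλ = 102.651° (east) — crosses 180°.
Total crossings: 2.

2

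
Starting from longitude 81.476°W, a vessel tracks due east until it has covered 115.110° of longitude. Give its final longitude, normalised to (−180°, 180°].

33.634°E

Start at -81.476°; shift +115.110° → +33.634°.
+33.634° already lies in (−180°, 180°].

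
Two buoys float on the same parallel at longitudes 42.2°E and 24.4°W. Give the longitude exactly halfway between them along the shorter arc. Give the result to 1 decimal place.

8.9°E

Signed shortest Δλ from +42.2° to -24.4° is -66.6°.
Midpoint longitude = +42.2° + (-66.6°)/2 = +42.2° − 33.3° = +8.9°.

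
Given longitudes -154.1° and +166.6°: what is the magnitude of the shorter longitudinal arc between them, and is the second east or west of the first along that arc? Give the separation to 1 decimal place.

39.3° west

Raw difference: 166.6 − -154.1 = 320.7°.
Normalise into (−180°, 180°]: 320.7° − 360° = -39.3°.
Negative ⇒ the second point lies to the west; separation 39.3°.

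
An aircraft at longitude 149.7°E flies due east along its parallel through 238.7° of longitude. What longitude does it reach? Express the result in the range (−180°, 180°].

28.4°E

Start at +149.7°; shift +238.7° → +388.4°.
+388.4° lies outside (−180°, 180°]; subtract 360° → +28.4°.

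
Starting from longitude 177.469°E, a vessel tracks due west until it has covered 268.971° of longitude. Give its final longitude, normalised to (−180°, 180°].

Start at +177.469°; shift −268.971° → -91.502°.
-91.502° already lies in (−180°, 180°].

91.502°W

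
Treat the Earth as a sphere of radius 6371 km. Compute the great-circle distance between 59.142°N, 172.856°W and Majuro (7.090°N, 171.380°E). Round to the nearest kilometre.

Δλ = 171.380 − -172.856 = 344.236°; wrapped into (−180°, 180°]: -15.764°.
Δφ = 7.090 − 59.142 = -52.052°.
a = sin²(Δφ/2) + cos φ₁ · cos φ₂ · sin²(Δλ/2) = 0.202099.
c = 2·atan2(√a, √(1−a)) = 0.93253 rad → d = 6371·c ≈ 5941.16 km.

5941 km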